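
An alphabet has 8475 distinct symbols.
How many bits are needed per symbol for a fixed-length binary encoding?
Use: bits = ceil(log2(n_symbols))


log2(8475) = 13.049
Bracket: 2^13 = 8192 < 8475 <= 2^14 = 16384
So ceil(log2(8475)) = 14

bits = ceil(log2(8475)) = ceil(13.049) = 14 bits


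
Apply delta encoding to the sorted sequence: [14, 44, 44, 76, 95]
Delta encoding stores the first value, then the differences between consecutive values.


First value: 14
Deltas:
  44 - 14 = 30
  44 - 44 = 0
  76 - 44 = 32
  95 - 76 = 19


Delta encoded: [14, 30, 0, 32, 19]


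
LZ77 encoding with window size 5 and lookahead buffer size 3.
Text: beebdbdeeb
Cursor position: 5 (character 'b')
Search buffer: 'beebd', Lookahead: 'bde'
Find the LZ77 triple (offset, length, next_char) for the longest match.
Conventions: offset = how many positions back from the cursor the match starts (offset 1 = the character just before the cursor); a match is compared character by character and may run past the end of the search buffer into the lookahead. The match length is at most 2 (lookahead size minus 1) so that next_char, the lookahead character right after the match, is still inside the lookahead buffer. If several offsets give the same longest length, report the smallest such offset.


Try each offset into the search buffer:
  offset=1 (pos 4, char 'd'): match length 0
  offset=2 (pos 3, char 'b'): match length 2
  offset=3 (pos 2, char 'e'): match length 0
  offset=4 (pos 1, char 'e'): match length 0
  offset=5 (pos 0, char 'b'): match length 1
Longest match has length 2 at offset 2.
next_char = character at position 5 + 2 = 7 -> 'e'

Best match: offset=2, length=2 (matching 'bd' starting at position 3)
LZ77 triple: (2, 2, 'e')


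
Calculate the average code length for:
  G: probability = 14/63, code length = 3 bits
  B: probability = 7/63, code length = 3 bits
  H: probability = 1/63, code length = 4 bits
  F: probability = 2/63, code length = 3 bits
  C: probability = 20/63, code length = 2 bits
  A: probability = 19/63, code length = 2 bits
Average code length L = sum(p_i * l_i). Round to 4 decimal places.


Weighted contributions p_i * l_i:
  G: (14/63) * 3 = 42/63
  B: (7/63) * 3 = 21/63
  H: (1/63) * 4 = 4/63
  F: (2/63) * 3 = 6/63
  C: (20/63) * 2 = 40/63
  A: (19/63) * 2 = 38/63
Sum = (42 + 21 + 4 + 6 + 40 + 38)/63 = 151/63

L = 151/63 = 2.3968 bits/symbol


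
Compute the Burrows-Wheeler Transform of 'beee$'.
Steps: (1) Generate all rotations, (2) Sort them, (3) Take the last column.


Rotations (sorted):
  0: $beee -> last char: e
  1: beee$ -> last char: $
  2: e$bee -> last char: e
  3: ee$be -> last char: e
  4: eee$b -> last char: b


BWT = e$eeb


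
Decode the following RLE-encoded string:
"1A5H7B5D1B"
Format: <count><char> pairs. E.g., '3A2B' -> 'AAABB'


Expanding each <count><char> pair:
  1A -> 'A'
  5H -> 'HHHHH'
  7B -> 'BBBBBBB'
  5D -> 'DDDDD'
  1B -> 'B'

Decoded = AHHHHHBBBBBBBDDDDDB


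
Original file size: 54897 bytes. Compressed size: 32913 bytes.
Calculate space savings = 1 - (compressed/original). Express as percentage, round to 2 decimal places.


ratio = compressed/original = 32913/54897 = 0.599541
savings = 1 - ratio = 1 - 0.599541 = 0.400459
as a percentage: 0.400459 * 100 = 40.05%

Space savings = 1 - 32913/54897 = 40.05%


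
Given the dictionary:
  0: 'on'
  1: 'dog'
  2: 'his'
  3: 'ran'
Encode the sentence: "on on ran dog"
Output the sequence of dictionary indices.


Look up each word in the dictionary:
  'on' -> 0
  'on' -> 0
  'ran' -> 3
  'dog' -> 1

Encoded: [0, 0, 3, 1]


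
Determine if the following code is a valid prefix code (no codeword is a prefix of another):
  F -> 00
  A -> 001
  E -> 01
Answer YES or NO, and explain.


Checking each pair (does one codeword prefix another?):
  F='00' vs A='001': prefix -- VIOLATION

NO -- this is NOT a valid prefix code. F (00) is a prefix of A (001).


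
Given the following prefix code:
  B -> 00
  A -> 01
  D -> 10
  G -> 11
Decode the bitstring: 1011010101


Decoding step by step:
Bits 10 -> D
Bits 11 -> G
Bits 01 -> A
Bits 01 -> A
Bits 01 -> A


Decoded message: DGAAA


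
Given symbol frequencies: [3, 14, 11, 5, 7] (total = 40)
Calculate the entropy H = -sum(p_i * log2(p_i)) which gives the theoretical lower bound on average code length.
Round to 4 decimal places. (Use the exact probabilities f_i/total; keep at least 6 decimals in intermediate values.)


Per-symbol terms -p_i * log2(p_i) with p_i = f_i/40:
  p = 3/40 = 0.075000: log2(p) = -3.736966, -p*log2(p) = 0.280272
  p = 14/40 = 0.350000: log2(p) = -1.514573, -p*log2(p) = 0.530101
  p = 11/40 = 0.275000: log2(p) = -1.862496, -p*log2(p) = 0.512187
  p = 5/40 = 0.125000: log2(p) = -3.000000, -p*log2(p) = 0.375000
  p = 7/40 = 0.175000: log2(p) = -2.514573, -p*log2(p) = 0.440050
H = 0.280272 + 0.530101 + 0.512187 + 0.375000 + 0.440050 = 2.137610

H = 2.1376 bits/symbol


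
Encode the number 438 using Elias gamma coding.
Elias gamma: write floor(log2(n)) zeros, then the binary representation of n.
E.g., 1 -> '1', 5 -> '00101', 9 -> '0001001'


num_bits = floor(log2(438)) + 1 = 9
leading_zeros = num_bits - 1 = 8
binary(438) = 110110110

Elias gamma(438) = '00000000' + '110110110' = 00000000110110110 (17 bits)


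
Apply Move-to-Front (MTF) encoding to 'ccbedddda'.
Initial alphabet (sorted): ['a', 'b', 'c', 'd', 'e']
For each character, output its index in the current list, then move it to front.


MTF encoding:
'c': index 2 in ['a', 'b', 'c', 'd', 'e'] -> ['c', 'a', 'b', 'd', 'e']
'c': index 0 in ['c', 'a', 'b', 'd', 'e'] -> ['c', 'a', 'b', 'd', 'e']
'b': index 2 in ['c', 'a', 'b', 'd', 'e'] -> ['b', 'c', 'a', 'd', 'e']
'e': index 4 in ['b', 'c', 'a', 'd', 'e'] -> ['e', 'b', 'c', 'a', 'd']
'd': index 4 in ['e', 'b', 'c', 'a', 'd'] -> ['d', 'e', 'b', 'c', 'a']
'd': index 0 in ['d', 'e', 'b', 'c', 'a'] -> ['d', 'e', 'b', 'c', 'a']
'd': index 0 in ['d', 'e', 'b', 'c', 'a'] -> ['d', 'e', 'b', 'c', 'a']
'd': index 0 in ['d', 'e', 'b', 'c', 'a'] -> ['d', 'e', 'b', 'c', 'a']
'a': index 4 in ['d', 'e', 'b', 'c', 'a'] -> ['a', 'd', 'e', 'b', 'c']


Output: [2, 0, 2, 4, 4, 0, 0, 0, 4]


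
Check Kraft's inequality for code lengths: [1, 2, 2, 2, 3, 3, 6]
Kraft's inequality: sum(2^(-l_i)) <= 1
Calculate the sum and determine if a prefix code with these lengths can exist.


Sum = 2^(-1) + 2^(-2) + 2^(-2) + 2^(-2) + 2^(-3) + 2^(-3) + 2^(-6)
    = 0.5 + 0.25 + 0.25 + 0.25 + 0.125 + 0.125 + 0.015625
    = 97/64 = 1.515625
Since 1.515625 > 1, Kraft's inequality is NOT satisfied.
A prefix code with these lengths CANNOT exist.

Kraft sum = 1.515625. Not satisfied.


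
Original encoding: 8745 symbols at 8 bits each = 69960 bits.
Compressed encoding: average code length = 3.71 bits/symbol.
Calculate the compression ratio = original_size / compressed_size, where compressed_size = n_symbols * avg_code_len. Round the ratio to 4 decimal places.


original_size = n_symbols * orig_bits = 8745 * 8 = 69960 bits
compressed_size = n_symbols * avg_code_len = 8745 * 3.71 = 32443.95 bits
ratio = original_size / compressed_size = 69960 / 32443.95 = 2.1563

Compression ratio = 2.1563


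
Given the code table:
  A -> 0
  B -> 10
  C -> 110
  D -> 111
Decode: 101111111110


Decoding:
10 -> B
111 -> D
111 -> D
111 -> D
0 -> A


Result: BDDDA


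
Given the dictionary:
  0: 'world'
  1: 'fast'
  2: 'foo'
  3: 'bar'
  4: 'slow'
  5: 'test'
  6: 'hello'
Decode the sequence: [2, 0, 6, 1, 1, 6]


Look up each index in the dictionary:
  2 -> 'foo'
  0 -> 'world'
  6 -> 'hello'
  1 -> 'fast'
  1 -> 'fast'
  6 -> 'hello'

Decoded: "foo world hello fast fast hello"


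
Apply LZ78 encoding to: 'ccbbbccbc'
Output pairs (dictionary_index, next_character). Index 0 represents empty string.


LZ78 encoding steps:
Dictionary: {0: ''}
Step 1: w='' (idx 0), next='c' -> output (0, 'c'), add 'c' as idx 1
Step 2: w='c' (idx 1), next='b' -> output (1, 'b'), add 'cb' as idx 2
Step 3: w='' (idx 0), next='b' -> output (0, 'b'), add 'b' as idx 3
Step 4: w='b' (idx 3), next='c' -> output (3, 'c'), add 'bc' as idx 4
Step 5: w='cb' (idx 2), next='c' -> output (2, 'c'), add 'cbc' as idx 5


Encoded: [(0, 'c'), (1, 'b'), (0, 'b'), (3, 'c'), (2, 'c')]


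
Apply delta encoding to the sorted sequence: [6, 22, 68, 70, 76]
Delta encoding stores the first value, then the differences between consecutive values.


First value: 6
Deltas:
  22 - 6 = 16
  68 - 22 = 46
  70 - 68 = 2
  76 - 70 = 6


Delta encoded: [6, 16, 46, 2, 6]


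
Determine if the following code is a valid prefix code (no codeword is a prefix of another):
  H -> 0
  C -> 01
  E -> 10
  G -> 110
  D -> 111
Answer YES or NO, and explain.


Checking each pair (does one codeword prefix another?):
  H='0' vs C='01': prefix -- VIOLATION

NO -- this is NOT a valid prefix code. H (0) is a prefix of C (01).


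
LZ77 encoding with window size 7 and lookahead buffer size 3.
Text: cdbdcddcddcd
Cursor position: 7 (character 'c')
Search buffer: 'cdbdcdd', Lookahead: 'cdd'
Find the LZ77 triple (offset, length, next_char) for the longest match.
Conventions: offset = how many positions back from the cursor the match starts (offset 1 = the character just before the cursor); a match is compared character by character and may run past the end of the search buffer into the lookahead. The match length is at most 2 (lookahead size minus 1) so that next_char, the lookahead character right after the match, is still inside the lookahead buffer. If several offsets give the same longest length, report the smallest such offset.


Try each offset into the search buffer:
  offset=1 (pos 6, char 'd'): match length 0
  offset=2 (pos 5, char 'd'): match length 0
  offset=3 (pos 4, char 'c'): match length 2
  offset=4 (pos 3, char 'd'): match length 0
  offset=5 (pos 2, char 'b'): match length 0
  offset=6 (pos 1, char 'd'): match length 0
  offset=7 (pos 0, char 'c'): match length 2
Longest match has length 2, found at offsets 3, 7; take the smallest, offset 3.
next_char = character at position 7 + 2 = 9 -> 'd'

Best match: offset=3, length=2 (matching 'cd' starting at position 4)
LZ77 triple: (3, 2, 'd')


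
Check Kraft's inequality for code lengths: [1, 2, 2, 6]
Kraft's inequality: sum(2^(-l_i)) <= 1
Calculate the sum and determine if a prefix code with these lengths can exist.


Sum = 2^(-1) + 2^(-2) + 2^(-2) + 2^(-6)
    = 0.5 + 0.25 + 0.25 + 0.015625
    = 65/64 = 1.015625
Since 1.015625 > 1, Kraft's inequality is NOT satisfied.
A prefix code with these lengths CANNOT exist.

Kraft sum = 1.015625. Not satisfied.


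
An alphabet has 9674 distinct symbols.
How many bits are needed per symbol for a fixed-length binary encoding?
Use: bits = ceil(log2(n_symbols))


log2(9674) = 13.2399
Bracket: 2^13 = 8192 < 9674 <= 2^14 = 16384
So ceil(log2(9674)) = 14

bits = ceil(log2(9674)) = ceil(13.2399) = 14 bits


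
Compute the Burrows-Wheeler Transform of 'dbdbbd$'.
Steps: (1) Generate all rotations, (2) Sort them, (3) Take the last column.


Rotations (sorted):
  0: $dbdbbd -> last char: d
  1: bbd$dbd -> last char: d
  2: bd$dbdb -> last char: b
  3: bdbbd$d -> last char: d
  4: d$dbdbb -> last char: b
  5: dbbd$db -> last char: b
  6: dbdbbd$ -> last char: $


BWT = ddbdbb$


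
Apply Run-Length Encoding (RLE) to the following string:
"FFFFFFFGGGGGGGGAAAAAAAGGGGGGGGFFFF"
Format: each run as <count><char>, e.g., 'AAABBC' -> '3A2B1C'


Scanning runs left to right:
  i=0: run of 'F' x 7 -> '7F'
  i=7: run of 'G' x 8 -> '8G'
  i=15: run of 'A' x 7 -> '7A'
  i=22: run of 'G' x 8 -> '8G'
  i=30: run of 'F' x 4 -> '4F'

RLE = 7F8G7A8G4F


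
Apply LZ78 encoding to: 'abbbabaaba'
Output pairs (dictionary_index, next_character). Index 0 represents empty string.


LZ78 encoding steps:
Dictionary: {0: ''}
Step 1: w='' (idx 0), next='a' -> output (0, 'a'), add 'a' as idx 1
Step 2: w='' (idx 0), next='b' -> output (0, 'b'), add 'b' as idx 2
Step 3: w='b' (idx 2), next='b' -> output (2, 'b'), add 'bb' as idx 3
Step 4: w='a' (idx 1), next='b' -> output (1, 'b'), add 'ab' as idx 4
Step 5: w='a' (idx 1), next='a' -> output (1, 'a'), add 'aa' as idx 5
Step 6: w='b' (idx 2), next='a' -> output (2, 'a'), add 'ba' as idx 6


Encoded: [(0, 'a'), (0, 'b'), (2, 'b'), (1, 'b'), (1, 'a'), (2, 'a')]


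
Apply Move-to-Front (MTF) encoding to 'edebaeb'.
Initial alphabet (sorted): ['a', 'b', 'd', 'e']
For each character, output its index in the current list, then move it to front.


MTF encoding:
'e': index 3 in ['a', 'b', 'd', 'e'] -> ['e', 'a', 'b', 'd']
'd': index 3 in ['e', 'a', 'b', 'd'] -> ['d', 'e', 'a', 'b']
'e': index 1 in ['d', 'e', 'a', 'b'] -> ['e', 'd', 'a', 'b']
'b': index 3 in ['e', 'd', 'a', 'b'] -> ['b', 'e', 'd', 'a']
'a': index 3 in ['b', 'e', 'd', 'a'] -> ['a', 'b', 'e', 'd']
'e': index 2 in ['a', 'b', 'e', 'd'] -> ['e', 'a', 'b', 'd']
'b': index 2 in ['e', 'a', 'b', 'd'] -> ['b', 'e', 'a', 'd']


Output: [3, 3, 1, 3, 3, 2, 2]


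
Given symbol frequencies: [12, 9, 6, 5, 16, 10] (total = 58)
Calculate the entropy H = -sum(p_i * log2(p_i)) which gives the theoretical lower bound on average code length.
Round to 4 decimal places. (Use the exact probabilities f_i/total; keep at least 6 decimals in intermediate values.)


Per-symbol terms -p_i * log2(p_i) with p_i = f_i/58:
  p = 12/58 = 0.206897: log2(p) = -2.273018, -p*log2(p) = 0.470280
  p = 9/58 = 0.155172: log2(p) = -2.688056, -p*log2(p) = 0.417112
  p = 6/58 = 0.103448: log2(p) = -3.273018, -p*log2(p) = 0.338588
  p = 5/58 = 0.086207: log2(p) = -3.536053, -p*log2(p) = 0.304832
  p = 16/58 = 0.275862: log2(p) = -1.857981, -p*log2(p) = 0.512546
  p = 10/58 = 0.172414: log2(p) = -2.536053, -p*log2(p) = 0.437251
H = 0.470280 + 0.417112 + 0.338588 + 0.304832 + 0.512546 + 0.437251 = 2.480609

H = 2.4806 bits/symbol


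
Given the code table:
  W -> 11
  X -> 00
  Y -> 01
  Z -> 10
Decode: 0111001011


Decoding:
01 -> Y
11 -> W
00 -> X
10 -> Z
11 -> W


Result: YWXZW


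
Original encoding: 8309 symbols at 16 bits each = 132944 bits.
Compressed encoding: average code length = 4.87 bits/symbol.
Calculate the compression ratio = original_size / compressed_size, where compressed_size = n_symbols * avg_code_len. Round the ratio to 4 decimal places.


original_size = n_symbols * orig_bits = 8309 * 16 = 132944 bits
compressed_size = n_symbols * avg_code_len = 8309 * 4.87 = 40464.83 bits
ratio = original_size / compressed_size = 132944 / 40464.83 = 3.2854

Compression ratio = 3.2854


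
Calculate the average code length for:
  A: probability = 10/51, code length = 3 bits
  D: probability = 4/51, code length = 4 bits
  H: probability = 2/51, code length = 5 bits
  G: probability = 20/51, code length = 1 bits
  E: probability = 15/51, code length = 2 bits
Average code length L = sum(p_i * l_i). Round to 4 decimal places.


Weighted contributions p_i * l_i:
  A: (10/51) * 3 = 30/51
  D: (4/51) * 4 = 16/51
  H: (2/51) * 5 = 10/51
  G: (20/51) * 1 = 20/51
  E: (15/51) * 2 = 30/51
Sum = (30 + 16 + 10 + 20 + 30)/51 = 106/51

L = 106/51 = 2.0784 bits/symbol


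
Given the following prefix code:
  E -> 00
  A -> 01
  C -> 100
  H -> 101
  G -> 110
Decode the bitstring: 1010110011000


Decoding step by step:
Bits 101 -> H
Bits 01 -> A
Bits 100 -> C
Bits 110 -> G
Bits 00 -> E


Decoded message: HACGE


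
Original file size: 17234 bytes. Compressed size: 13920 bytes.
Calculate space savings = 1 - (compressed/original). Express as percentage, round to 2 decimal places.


ratio = compressed/original = 13920/17234 = 0.807706
savings = 1 - ratio = 1 - 0.807706 = 0.192294
as a percentage: 0.192294 * 100 = 19.23%

Space savings = 1 - 13920/17234 = 19.23%


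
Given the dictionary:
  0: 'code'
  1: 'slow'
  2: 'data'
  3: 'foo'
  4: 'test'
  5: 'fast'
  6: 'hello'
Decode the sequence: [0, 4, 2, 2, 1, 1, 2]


Look up each index in the dictionary:
  0 -> 'code'
  4 -> 'test'
  2 -> 'data'
  2 -> 'data'
  1 -> 'slow'
  1 -> 'slow'
  2 -> 'data'

Decoded: "code test data data slow slow data"


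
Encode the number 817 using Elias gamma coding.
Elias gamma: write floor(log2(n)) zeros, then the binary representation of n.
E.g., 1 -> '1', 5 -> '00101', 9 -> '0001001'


num_bits = floor(log2(817)) + 1 = 10
leading_zeros = num_bits - 1 = 9
binary(817) = 1100110001

Elias gamma(817) = '000000000' + '1100110001' = 0000000001100110001 (19 bits)


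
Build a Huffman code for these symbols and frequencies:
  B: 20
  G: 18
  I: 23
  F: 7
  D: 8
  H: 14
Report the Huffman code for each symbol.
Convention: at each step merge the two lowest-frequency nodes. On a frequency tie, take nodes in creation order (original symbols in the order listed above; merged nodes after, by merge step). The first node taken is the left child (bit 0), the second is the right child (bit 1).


Huffman tree construction:
Step 1: Merge F(7) + D(8) = 15
Step 2: Merge H(14) + (F+D)(15) = 29
Step 3: Merge G(18) + B(20) = 38
Step 4: Merge I(23) + (H+(F+D))(29) = 52
Step 5: Merge (G+B)(38) + (I+(H+(F+D)))(52) = 90
Read each symbol's code off the tree from the root (left child = 0, right child = 1).

Codes:
  B: 01 (length 2)
  G: 00 (length 2)
  I: 10 (length 2)
  F: 1110 (length 4)
  D: 1111 (length 4)
  H: 110 (length 3)
Average code length: 224/90 = 2.4889 bits/symbol


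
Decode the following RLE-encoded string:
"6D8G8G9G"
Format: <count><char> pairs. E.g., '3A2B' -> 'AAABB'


Expanding each <count><char> pair:
  6D -> 'DDDDDD'
  8G -> 'GGGGGGGG'
  8G -> 'GGGGGGGG'
  9G -> 'GGGGGGGGG'

Decoded = DDDDDDGGGGGGGGGGGGGGGGGGGGGGGGG


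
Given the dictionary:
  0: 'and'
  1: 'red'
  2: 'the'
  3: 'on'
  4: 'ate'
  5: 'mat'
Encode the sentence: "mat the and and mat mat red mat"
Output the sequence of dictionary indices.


Look up each word in the dictionary:
  'mat' -> 5
  'the' -> 2
  'and' -> 0
  'and' -> 0
  'mat' -> 5
  'mat' -> 5
  'red' -> 1
  'mat' -> 5

Encoded: [5, 2, 0, 0, 5, 5, 1, 5]


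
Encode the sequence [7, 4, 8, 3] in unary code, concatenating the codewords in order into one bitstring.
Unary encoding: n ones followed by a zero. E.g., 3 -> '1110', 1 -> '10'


Encode each number as n ones followed by a terminating 0:
  7 -> 11111110 (8 bits)
  4 -> 11110 (5 bits)
  8 -> 111111110 (9 bits)
  3 -> 1110 (4 bits)
Total length = 8 + 5 + 9 + 4 = 26 bits.

Unary([7, 4, 8, 3]) = 11111110111101111111101110 (26 bits)


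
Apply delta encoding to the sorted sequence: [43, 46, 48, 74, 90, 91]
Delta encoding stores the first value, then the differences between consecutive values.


First value: 43
Deltas:
  46 - 43 = 3
  48 - 46 = 2
  74 - 48 = 26
  90 - 74 = 16
  91 - 90 = 1


Delta encoded: [43, 3, 2, 26, 16, 1]


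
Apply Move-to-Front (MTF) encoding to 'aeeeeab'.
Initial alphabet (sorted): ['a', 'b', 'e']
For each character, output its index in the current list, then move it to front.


MTF encoding:
'a': index 0 in ['a', 'b', 'e'] -> ['a', 'b', 'e']
'e': index 2 in ['a', 'b', 'e'] -> ['e', 'a', 'b']
'e': index 0 in ['e', 'a', 'b'] -> ['e', 'a', 'b']
'e': index 0 in ['e', 'a', 'b'] -> ['e', 'a', 'b']
'e': index 0 in ['e', 'a', 'b'] -> ['e', 'a', 'b']
'a': index 1 in ['e', 'a', 'b'] -> ['a', 'e', 'b']
'b': index 2 in ['a', 'e', 'b'] -> ['b', 'a', 'e']


Output: [0, 2, 0, 0, 0, 1, 2]


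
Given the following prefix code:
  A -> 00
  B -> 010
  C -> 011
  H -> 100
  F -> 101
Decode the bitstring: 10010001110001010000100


Decoding step by step:
Bits 100 -> H
Bits 100 -> H
Bits 011 -> C
Bits 100 -> H
Bits 010 -> B
Bits 100 -> H
Bits 00 -> A
Bits 100 -> H


Decoded message: HHCHBHAH


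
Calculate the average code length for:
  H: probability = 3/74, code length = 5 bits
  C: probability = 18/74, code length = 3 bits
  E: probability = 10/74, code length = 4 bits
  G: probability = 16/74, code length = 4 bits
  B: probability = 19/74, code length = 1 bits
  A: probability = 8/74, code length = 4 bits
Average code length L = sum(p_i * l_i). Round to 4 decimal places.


Weighted contributions p_i * l_i:
  H: (3/74) * 5 = 15/74
  C: (18/74) * 3 = 54/74
  E: (10/74) * 4 = 40/74
  G: (16/74) * 4 = 64/74
  B: (19/74) * 1 = 19/74
  A: (8/74) * 4 = 32/74
Sum = (15 + 54 + 40 + 64 + 19 + 32)/74 = 224/74

L = 224/74 = 3.0270 bits/symbol


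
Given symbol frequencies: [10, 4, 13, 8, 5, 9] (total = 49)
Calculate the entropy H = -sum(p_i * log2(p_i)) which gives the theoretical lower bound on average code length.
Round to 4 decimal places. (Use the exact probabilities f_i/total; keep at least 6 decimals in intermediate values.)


Per-symbol terms -p_i * log2(p_i) with p_i = f_i/49:
  p = 10/49 = 0.204082: log2(p) = -2.292782, -p*log2(p) = 0.467915
  p = 4/49 = 0.081633: log2(p) = -3.614710, -p*log2(p) = 0.295078
  p = 13/49 = 0.265306: log2(p) = -1.914270, -p*log2(p) = 0.507868
  p = 8/49 = 0.163265: log2(p) = -2.614710, -p*log2(p) = 0.426891
  p = 5/49 = 0.102041: log2(p) = -3.292782, -p*log2(p) = 0.335998
  p = 9/49 = 0.183673: log2(p) = -2.444785, -p*log2(p) = 0.449042
H = 0.467915 + 0.295078 + 0.507868 + 0.426891 + 0.335998 + 0.449042 = 2.482792

H = 2.4828 bits/symbol


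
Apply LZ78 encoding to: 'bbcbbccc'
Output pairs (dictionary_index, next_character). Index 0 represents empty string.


LZ78 encoding steps:
Dictionary: {0: ''}
Step 1: w='' (idx 0), next='b' -> output (0, 'b'), add 'b' as idx 1
Step 2: w='b' (idx 1), next='c' -> output (1, 'c'), add 'bc' as idx 2
Step 3: w='b' (idx 1), next='b' -> output (1, 'b'), add 'bb' as idx 3
Step 4: w='' (idx 0), next='c' -> output (0, 'c'), add 'c' as idx 4
Step 5: w='c' (idx 4), next='c' -> output (4, 'c'), add 'cc' as idx 5


Encoded: [(0, 'b'), (1, 'c'), (1, 'b'), (0, 'c'), (4, 'c')]


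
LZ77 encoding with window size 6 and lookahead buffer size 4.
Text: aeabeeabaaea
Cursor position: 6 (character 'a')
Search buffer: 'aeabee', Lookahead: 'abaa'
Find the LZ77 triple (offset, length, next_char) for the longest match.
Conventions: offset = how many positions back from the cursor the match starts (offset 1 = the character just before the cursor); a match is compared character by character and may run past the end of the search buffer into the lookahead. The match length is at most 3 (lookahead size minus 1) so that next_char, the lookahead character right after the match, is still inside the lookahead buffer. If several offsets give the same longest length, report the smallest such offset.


Try each offset into the search buffer:
  offset=1 (pos 5, char 'e'): match length 0
  offset=2 (pos 4, char 'e'): match length 0
  offset=3 (pos 3, char 'b'): match length 0
  offset=4 (pos 2, char 'a'): match length 2
  offset=5 (pos 1, char 'e'): match length 0
  offset=6 (pos 0, char 'a'): match length 1
Longest match has length 2 at offset 4.
next_char = character at position 6 + 2 = 8 -> 'a'

Best match: offset=4, length=2 (matching 'ab' starting at position 2)
LZ77 triple: (4, 2, 'a')


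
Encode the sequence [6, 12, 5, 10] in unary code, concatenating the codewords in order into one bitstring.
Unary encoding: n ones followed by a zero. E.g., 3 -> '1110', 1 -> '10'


Encode each number as n ones followed by a terminating 0:
  6 -> 1111110 (7 bits)
  12 -> 1111111111110 (13 bits)
  5 -> 111110 (6 bits)
  10 -> 11111111110 (11 bits)
Total length = 7 + 13 + 6 + 11 = 37 bits.

Unary([6, 12, 5, 10]) = 1111110111111111111011111011111111110 (37 bits)


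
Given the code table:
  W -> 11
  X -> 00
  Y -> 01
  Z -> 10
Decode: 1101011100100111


Decoding:
11 -> W
01 -> Y
01 -> Y
11 -> W
00 -> X
10 -> Z
01 -> Y
11 -> W


Result: WYYWXZYW


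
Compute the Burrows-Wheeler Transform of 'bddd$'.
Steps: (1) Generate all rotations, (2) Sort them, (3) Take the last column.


Rotations (sorted):
  0: $bddd -> last char: d
  1: bddd$ -> last char: $
  2: d$bdd -> last char: d
  3: dd$bd -> last char: d
  4: ddd$b -> last char: b


BWT = d$ddb


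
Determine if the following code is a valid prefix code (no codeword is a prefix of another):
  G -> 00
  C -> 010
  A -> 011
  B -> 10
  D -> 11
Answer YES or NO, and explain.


Checking each pair (does one codeword prefix another?):
  G='00' vs C='010': no prefix
  G='00' vs A='011': no prefix
  G='00' vs B='10': no prefix
  G='00' vs D='11': no prefix
  C='010' vs G='00': no prefix
  C='010' vs A='011': no prefix
  C='010' vs B='10': no prefix
  C='010' vs D='11': no prefix
  A='011' vs G='00': no prefix
  A='011' vs C='010': no prefix
  A='011' vs B='10': no prefix
  A='011' vs D='11': no prefix
  B='10' vs G='00': no prefix
  B='10' vs C='010': no prefix
  B='10' vs A='011': no prefix
  B='10' vs D='11': no prefix
  D='11' vs G='00': no prefix
  D='11' vs C='010': no prefix
  D='11' vs A='011': no prefix
  D='11' vs B='10': no prefix
No violation found over all pairs.

YES -- this is a valid prefix code. No codeword is a prefix of any other codeword.


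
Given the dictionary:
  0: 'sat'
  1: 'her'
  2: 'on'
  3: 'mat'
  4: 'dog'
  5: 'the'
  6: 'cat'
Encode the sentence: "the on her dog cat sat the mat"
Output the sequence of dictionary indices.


Look up each word in the dictionary:
  'the' -> 5
  'on' -> 2
  'her' -> 1
  'dog' -> 4
  'cat' -> 6
  'sat' -> 0
  'the' -> 5
  'mat' -> 3

Encoded: [5, 2, 1, 4, 6, 0, 5, 3]


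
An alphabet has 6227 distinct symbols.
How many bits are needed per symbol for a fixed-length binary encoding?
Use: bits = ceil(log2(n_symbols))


log2(6227) = 12.6043
Bracket: 2^12 = 4096 < 6227 <= 2^13 = 8192
So ceil(log2(6227)) = 13

bits = ceil(log2(6227)) = ceil(12.6043) = 13 bits


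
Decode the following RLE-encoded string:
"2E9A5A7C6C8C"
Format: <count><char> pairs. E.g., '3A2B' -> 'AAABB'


Expanding each <count><char> pair:
  2E -> 'EE'
  9A -> 'AAAAAAAAA'
  5A -> 'AAAAA'
  7C -> 'CCCCCCC'
  6C -> 'CCCCCC'
  8C -> 'CCCCCCCC'

Decoded = EEAAAAAAAAAAAAAACCCCCCCCCCCCCCCCCCCCC


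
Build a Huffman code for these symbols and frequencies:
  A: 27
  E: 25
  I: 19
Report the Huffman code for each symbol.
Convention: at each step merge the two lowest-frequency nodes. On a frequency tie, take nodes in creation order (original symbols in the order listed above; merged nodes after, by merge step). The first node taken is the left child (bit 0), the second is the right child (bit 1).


Huffman tree construction:
Step 1: Merge I(19) + E(25) = 44
Step 2: Merge A(27) + (I+E)(44) = 71
Read each symbol's code off the tree from the root (left child = 0, right child = 1).

Codes:
  A: 0 (length 1)
  E: 11 (length 2)
  I: 10 (length 2)
Average code length: 115/71 = 1.6197 bits/symbol


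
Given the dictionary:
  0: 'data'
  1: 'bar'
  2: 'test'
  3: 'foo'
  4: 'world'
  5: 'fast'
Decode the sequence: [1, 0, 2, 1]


Look up each index in the dictionary:
  1 -> 'bar'
  0 -> 'data'
  2 -> 'test'
  1 -> 'bar'

Decoded: "bar data test bar"


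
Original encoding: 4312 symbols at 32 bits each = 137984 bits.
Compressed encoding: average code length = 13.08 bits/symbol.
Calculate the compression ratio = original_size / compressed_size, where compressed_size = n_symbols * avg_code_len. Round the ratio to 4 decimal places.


original_size = n_symbols * orig_bits = 4312 * 32 = 137984 bits
compressed_size = n_symbols * avg_code_len = 4312 * 13.08 = 56400.96 bits
ratio = original_size / compressed_size = 137984 / 56400.96 = 2.4465

Compression ratio = 2.4465


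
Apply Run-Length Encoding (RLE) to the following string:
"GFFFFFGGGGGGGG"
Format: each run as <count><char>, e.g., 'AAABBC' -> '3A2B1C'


Scanning runs left to right:
  i=0: run of 'G' x 1 -> '1G'
  i=1: run of 'F' x 5 -> '5F'
  i=6: run of 'G' x 8 -> '8G'

RLE = 1G5F8G


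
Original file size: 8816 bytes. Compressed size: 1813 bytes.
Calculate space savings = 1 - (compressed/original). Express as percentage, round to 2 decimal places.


ratio = compressed/original = 1813/8816 = 0.205649
savings = 1 - ratio = 1 - 0.205649 = 0.794351
as a percentage: 0.794351 * 100 = 79.44%

Space savings = 1 - 1813/8816 = 79.44%


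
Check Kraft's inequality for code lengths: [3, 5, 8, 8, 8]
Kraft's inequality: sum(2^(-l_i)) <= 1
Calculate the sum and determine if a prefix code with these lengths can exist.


Sum = 2^(-3) + 2^(-5) + 2^(-8) + 2^(-8) + 2^(-8)
    = 0.125 + 0.03125 + 0.00390625 + 0.00390625 + 0.00390625
    = 43/256 = 0.16796875
Since 0.16796875 <= 1, Kraft's inequality IS satisfied.
A prefix code with these lengths CAN exist.

Kraft sum = 0.16796875. Satisfied.


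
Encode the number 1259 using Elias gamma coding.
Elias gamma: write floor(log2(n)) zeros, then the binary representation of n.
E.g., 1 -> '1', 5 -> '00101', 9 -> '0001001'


num_bits = floor(log2(1259)) + 1 = 11
leading_zeros = num_bits - 1 = 10
binary(1259) = 10011101011

Elias gamma(1259) = '0000000000' + '10011101011' = 000000000010011101011 (21 bits)


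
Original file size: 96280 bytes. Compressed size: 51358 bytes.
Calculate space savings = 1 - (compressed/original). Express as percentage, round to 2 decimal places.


ratio = compressed/original = 51358/96280 = 0.533423
savings = 1 - ratio = 1 - 0.533423 = 0.466577
as a percentage: 0.466577 * 100 = 46.66%

Space savings = 1 - 51358/96280 = 46.66%


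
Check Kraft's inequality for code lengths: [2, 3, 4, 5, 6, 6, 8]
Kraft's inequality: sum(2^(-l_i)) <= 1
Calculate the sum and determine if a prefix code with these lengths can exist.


Sum = 2^(-2) + 2^(-3) + 2^(-4) + 2^(-5) + 2^(-6) + 2^(-6) + 2^(-8)
    = 0.25 + 0.125 + 0.0625 + 0.03125 + 0.015625 + 0.015625 + 0.00390625
    = 129/256 = 0.50390625
Since 0.50390625 <= 1, Kraft's inequality IS satisfied.
A prefix code with these lengths CAN exist.

Kraft sum = 0.50390625. Satisfied.


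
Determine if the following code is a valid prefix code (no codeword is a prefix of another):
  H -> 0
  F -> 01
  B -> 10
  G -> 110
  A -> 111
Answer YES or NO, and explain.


Checking each pair (does one codeword prefix another?):
  H='0' vs F='01': prefix -- VIOLATION

NO -- this is NOT a valid prefix code. H (0) is a prefix of F (01).


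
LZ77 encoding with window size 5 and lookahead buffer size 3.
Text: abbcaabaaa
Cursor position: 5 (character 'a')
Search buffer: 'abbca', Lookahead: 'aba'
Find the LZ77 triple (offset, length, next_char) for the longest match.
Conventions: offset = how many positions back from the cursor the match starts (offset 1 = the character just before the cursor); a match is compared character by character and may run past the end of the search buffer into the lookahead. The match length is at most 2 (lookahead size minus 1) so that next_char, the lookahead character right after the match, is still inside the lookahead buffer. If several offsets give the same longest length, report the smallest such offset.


Try each offset into the search buffer:
  offset=1 (pos 4, char 'a'): match length 1
  offset=2 (pos 3, char 'c'): match length 0
  offset=3 (pos 2, char 'b'): match length 0
  offset=4 (pos 1, char 'b'): match length 0
  offset=5 (pos 0, char 'a'): match length 2
Longest match has length 2 at offset 5.
next_char = character at position 5 + 2 = 7 -> 'a'

Best match: offset=5, length=2 (matching 'ab' starting at position 0)
LZ77 triple: (5, 2, 'a')


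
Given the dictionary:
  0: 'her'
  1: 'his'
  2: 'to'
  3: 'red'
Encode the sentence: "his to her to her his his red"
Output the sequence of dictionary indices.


Look up each word in the dictionary:
  'his' -> 1
  'to' -> 2
  'her' -> 0
  'to' -> 2
  'her' -> 0
  'his' -> 1
  'his' -> 1
  'red' -> 3

Encoded: [1, 2, 0, 2, 0, 1, 1, 3]


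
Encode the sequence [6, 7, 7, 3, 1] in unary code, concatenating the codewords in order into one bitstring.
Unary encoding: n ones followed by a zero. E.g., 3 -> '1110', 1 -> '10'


Encode each number as n ones followed by a terminating 0:
  6 -> 1111110 (7 bits)
  7 -> 11111110 (8 bits)
  7 -> 11111110 (8 bits)
  3 -> 1110 (4 bits)
  1 -> 10 (2 bits)
Total length = 7 + 8 + 8 + 4 + 2 = 29 bits.

Unary([6, 7, 7, 3, 1]) = 11111101111111011111110111010 (29 bits)


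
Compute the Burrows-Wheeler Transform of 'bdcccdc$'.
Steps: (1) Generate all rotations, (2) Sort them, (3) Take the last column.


Rotations (sorted):
  0: $bdcccdc -> last char: c
  1: bdcccdc$ -> last char: $
  2: c$bdcccd -> last char: d
  3: cccdc$bd -> last char: d
  4: ccdc$bdc -> last char: c
  5: cdc$bdcc -> last char: c
  6: dc$bdccc -> last char: c
  7: dcccdc$b -> last char: b


BWT = c$ddcccb


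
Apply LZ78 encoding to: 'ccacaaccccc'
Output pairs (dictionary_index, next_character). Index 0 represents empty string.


LZ78 encoding steps:
Dictionary: {0: ''}
Step 1: w='' (idx 0), next='c' -> output (0, 'c'), add 'c' as idx 1
Step 2: w='c' (idx 1), next='a' -> output (1, 'a'), add 'ca' as idx 2
Step 3: w='ca' (idx 2), next='a' -> output (2, 'a'), add 'caa' as idx 3
Step 4: w='c' (idx 1), next='c' -> output (1, 'c'), add 'cc' as idx 4
Step 5: w='cc' (idx 4), next='c' -> output (4, 'c'), add 'ccc' as idx 5


Encoded: [(0, 'c'), (1, 'a'), (2, 'a'), (1, 'c'), (4, 'c')]


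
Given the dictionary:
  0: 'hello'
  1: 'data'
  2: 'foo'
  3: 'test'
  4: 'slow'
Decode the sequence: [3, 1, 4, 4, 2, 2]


Look up each index in the dictionary:
  3 -> 'test'
  1 -> 'data'
  4 -> 'slow'
  4 -> 'slow'
  2 -> 'foo'
  2 -> 'foo'

Decoded: "test data slow slow foo foo"


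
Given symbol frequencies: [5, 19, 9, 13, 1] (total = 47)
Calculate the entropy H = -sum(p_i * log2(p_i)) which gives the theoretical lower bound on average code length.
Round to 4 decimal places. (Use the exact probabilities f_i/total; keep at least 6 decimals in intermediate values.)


Per-symbol terms -p_i * log2(p_i) with p_i = f_i/47:
  p = 5/47 = 0.106383: log2(p) = -3.232661, -p*log2(p) = 0.343900
  p = 19/47 = 0.404255: log2(p) = -1.306661, -p*log2(p) = 0.528225
  p = 9/47 = 0.191489: log2(p) = -2.384664, -p*log2(p) = 0.456638
  p = 13/47 = 0.276596: log2(p) = -1.854149, -p*log2(p) = 0.512850
  p = 1/47 = 0.021277: log2(p) = -5.554589, -p*log2(p) = 0.118183
H = 0.343900 + 0.528225 + 0.456638 + 0.512850 + 0.118183 = 1.959796

H = 1.9598 bits/symbol


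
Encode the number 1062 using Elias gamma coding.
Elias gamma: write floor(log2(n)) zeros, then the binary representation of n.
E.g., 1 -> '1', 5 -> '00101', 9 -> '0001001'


num_bits = floor(log2(1062)) + 1 = 11
leading_zeros = num_bits - 1 = 10
binary(1062) = 10000100110

Elias gamma(1062) = '0000000000' + '10000100110' = 000000000010000100110 (21 bits)


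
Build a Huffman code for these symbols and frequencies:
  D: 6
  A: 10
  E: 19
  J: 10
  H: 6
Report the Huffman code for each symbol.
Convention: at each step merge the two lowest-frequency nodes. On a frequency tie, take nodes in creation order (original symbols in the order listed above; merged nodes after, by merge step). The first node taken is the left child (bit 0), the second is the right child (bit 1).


Huffman tree construction:
Step 1: Merge D(6) + H(6) = 12
Step 2: Merge A(10) + J(10) = 20
Step 3: Merge (D+H)(12) + E(19) = 31
Step 4: Merge (A+J)(20) + ((D+H)+E)(31) = 51
Read each symbol's code off the tree from the root (left child = 0, right child = 1).

Codes:
  D: 100 (length 3)
  A: 00 (length 2)
  E: 11 (length 2)
  J: 01 (length 2)
  H: 101 (length 3)
Average code length: 114/51 = 2.2353 bits/symbol


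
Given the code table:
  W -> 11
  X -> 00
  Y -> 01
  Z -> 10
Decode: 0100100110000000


Decoding:
01 -> Y
00 -> X
10 -> Z
01 -> Y
10 -> Z
00 -> X
00 -> X
00 -> X


Result: YXZYZXXX


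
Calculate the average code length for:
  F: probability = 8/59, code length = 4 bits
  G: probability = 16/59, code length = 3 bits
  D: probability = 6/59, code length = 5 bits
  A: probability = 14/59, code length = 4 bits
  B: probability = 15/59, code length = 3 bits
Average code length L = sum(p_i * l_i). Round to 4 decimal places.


Weighted contributions p_i * l_i:
  F: (8/59) * 4 = 32/59
  G: (16/59) * 3 = 48/59
  D: (6/59) * 5 = 30/59
  A: (14/59) * 4 = 56/59
  B: (15/59) * 3 = 45/59
Sum = (32 + 48 + 30 + 56 + 45)/59 = 211/59

L = 211/59 = 3.5763 bits/symbol


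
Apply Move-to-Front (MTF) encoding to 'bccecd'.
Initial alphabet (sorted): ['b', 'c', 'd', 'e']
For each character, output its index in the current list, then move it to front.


MTF encoding:
'b': index 0 in ['b', 'c', 'd', 'e'] -> ['b', 'c', 'd', 'e']
'c': index 1 in ['b', 'c', 'd', 'e'] -> ['c', 'b', 'd', 'e']
'c': index 0 in ['c', 'b', 'd', 'e'] -> ['c', 'b', 'd', 'e']
'e': index 3 in ['c', 'b', 'd', 'e'] -> ['e', 'c', 'b', 'd']
'c': index 1 in ['e', 'c', 'b', 'd'] -> ['c', 'e', 'b', 'd']
'd': index 3 in ['c', 'e', 'b', 'd'] -> ['d', 'c', 'e', 'b']


Output: [0, 1, 0, 3, 1, 3]


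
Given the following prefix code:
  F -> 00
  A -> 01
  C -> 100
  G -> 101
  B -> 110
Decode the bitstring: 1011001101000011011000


Decoding step by step:
Bits 101 -> G
Bits 100 -> C
Bits 110 -> B
Bits 100 -> C
Bits 00 -> F
Bits 110 -> B
Bits 110 -> B
Bits 00 -> F


Decoded message: GCBCFBBF


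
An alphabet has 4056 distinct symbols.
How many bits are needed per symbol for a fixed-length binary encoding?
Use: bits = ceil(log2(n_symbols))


log2(4056) = 11.9858
Bracket: 2^11 = 2048 < 4056 <= 2^12 = 4096
So ceil(log2(4056)) = 12

bits = ceil(log2(4056)) = ceil(11.9858) = 12 bits


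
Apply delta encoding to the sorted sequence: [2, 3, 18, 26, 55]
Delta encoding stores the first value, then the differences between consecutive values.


First value: 2
Deltas:
  3 - 2 = 1
  18 - 3 = 15
  26 - 18 = 8
  55 - 26 = 29


Delta encoded: [2, 1, 15, 8, 29]


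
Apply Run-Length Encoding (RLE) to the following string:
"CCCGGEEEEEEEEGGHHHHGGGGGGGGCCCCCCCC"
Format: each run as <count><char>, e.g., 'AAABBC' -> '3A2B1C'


Scanning runs left to right:
  i=0: run of 'C' x 3 -> '3C'
  i=3: run of 'G' x 2 -> '2G'
  i=5: run of 'E' x 8 -> '8E'
  i=13: run of 'G' x 2 -> '2G'
  i=15: run of 'H' x 4 -> '4H'
  i=19: run of 'G' x 8 -> '8G'
  i=27: run of 'C' x 8 -> '8C'

RLE = 3C2G8E2G4H8G8C


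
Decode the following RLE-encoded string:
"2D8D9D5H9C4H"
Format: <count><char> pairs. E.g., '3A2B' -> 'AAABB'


Expanding each <count><char> pair:
  2D -> 'DD'
  8D -> 'DDDDDDDD'
  9D -> 'DDDDDDDDD'
  5H -> 'HHHHH'
  9C -> 'CCCCCCCCC'
  4H -> 'HHHH'

Decoded = DDDDDDDDDDDDDDDDDDDHHHHHCCCCCCCCCHHHH


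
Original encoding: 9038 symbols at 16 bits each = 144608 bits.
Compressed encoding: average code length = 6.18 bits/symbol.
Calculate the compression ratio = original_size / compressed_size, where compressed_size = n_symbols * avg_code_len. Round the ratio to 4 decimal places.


original_size = n_symbols * orig_bits = 9038 * 16 = 144608 bits
compressed_size = n_symbols * avg_code_len = 9038 * 6.18 = 55854.84 bits
ratio = original_size / compressed_size = 144608 / 55854.84 = 2.589

Compression ratio = 2.589


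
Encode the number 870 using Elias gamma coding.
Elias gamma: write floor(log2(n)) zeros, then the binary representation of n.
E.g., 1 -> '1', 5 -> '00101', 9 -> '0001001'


num_bits = floor(log2(870)) + 1 = 10
leading_zeros = num_bits - 1 = 9
binary(870) = 1101100110

Elias gamma(870) = '000000000' + '1101100110' = 0000000001101100110 (19 bits)


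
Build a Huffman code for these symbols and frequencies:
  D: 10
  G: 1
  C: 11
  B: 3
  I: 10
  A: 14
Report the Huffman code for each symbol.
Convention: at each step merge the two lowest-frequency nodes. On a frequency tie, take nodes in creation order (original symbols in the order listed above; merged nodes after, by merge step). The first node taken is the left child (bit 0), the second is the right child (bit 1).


Huffman tree construction:
Step 1: Merge G(1) + B(3) = 4
Step 2: Merge (G+B)(4) + D(10) = 14
Step 3: Merge I(10) + C(11) = 21
Step 4: Merge A(14) + ((G+B)+D)(14) = 28
Step 5: Merge (I+C)(21) + (A+((G+B)+D))(28) = 49
Read each symbol's code off the tree from the root (left child = 0, right child = 1).

Codes:
  D: 111 (length 3)
  G: 1100 (length 4)
  C: 01 (length 2)
  B: 1101 (length 4)
  I: 00 (length 2)
  A: 10 (length 2)
Average code length: 116/49 = 2.3673 bits/symbol


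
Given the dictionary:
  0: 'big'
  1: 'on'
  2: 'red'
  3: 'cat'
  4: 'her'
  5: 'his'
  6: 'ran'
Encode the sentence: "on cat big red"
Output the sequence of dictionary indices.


Look up each word in the dictionary:
  'on' -> 1
  'cat' -> 3
  'big' -> 0
  'red' -> 2

Encoded: [1, 3, 0, 2]
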